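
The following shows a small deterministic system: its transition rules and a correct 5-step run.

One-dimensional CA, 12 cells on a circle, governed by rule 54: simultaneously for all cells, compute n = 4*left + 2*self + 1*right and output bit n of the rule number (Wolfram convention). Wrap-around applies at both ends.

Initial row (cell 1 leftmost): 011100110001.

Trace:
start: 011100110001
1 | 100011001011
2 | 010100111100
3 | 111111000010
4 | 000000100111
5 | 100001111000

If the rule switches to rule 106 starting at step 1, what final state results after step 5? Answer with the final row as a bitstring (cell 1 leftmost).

111001111101

(re-executing steps 1..5 under rule 106; state before step 1: 011100110001)
1 | 110101110010
2 | 111011010101
3 | 001111101011
4 | 011000110111
5 | 111001111101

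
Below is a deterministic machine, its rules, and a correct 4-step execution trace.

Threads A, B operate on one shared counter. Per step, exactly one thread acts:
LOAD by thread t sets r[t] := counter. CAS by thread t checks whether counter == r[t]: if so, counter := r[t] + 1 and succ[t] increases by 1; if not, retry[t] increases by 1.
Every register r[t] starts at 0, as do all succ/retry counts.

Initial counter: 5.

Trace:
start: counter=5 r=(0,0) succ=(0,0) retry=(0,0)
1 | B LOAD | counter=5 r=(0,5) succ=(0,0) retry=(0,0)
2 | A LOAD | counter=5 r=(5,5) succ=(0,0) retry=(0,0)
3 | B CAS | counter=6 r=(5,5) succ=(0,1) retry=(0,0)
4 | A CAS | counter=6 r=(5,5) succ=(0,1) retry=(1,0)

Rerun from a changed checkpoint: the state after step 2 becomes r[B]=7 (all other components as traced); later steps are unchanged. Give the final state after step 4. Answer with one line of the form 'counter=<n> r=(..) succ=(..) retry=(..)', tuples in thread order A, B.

state after step 2 := counter=5 r=(5,7) succ=(0,0) retry=(0,0)
3 | B CAS | counter=5 r=(5,7) succ=(0,0) retry=(0,1)
4 | A CAS | counter=6 r=(5,7) succ=(1,0) retry=(0,1)

counter=6 r=(5,7) succ=(1,0) retry=(0,1)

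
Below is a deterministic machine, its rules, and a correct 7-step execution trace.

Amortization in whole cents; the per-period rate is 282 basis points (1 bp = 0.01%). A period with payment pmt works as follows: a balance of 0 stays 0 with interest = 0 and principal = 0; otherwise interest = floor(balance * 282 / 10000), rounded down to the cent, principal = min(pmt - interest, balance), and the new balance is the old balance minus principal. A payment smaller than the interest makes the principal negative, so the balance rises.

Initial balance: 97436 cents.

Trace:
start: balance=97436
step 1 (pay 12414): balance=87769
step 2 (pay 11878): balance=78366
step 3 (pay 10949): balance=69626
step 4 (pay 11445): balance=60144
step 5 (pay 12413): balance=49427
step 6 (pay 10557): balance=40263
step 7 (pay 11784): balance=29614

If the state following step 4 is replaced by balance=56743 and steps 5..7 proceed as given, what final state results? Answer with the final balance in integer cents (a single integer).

25918

state after step 4 := balance=56743
step 5 (pay 12413): balance=45930
step 6 (pay 10557): balance=36668
step 7 (pay 11784): balance=25918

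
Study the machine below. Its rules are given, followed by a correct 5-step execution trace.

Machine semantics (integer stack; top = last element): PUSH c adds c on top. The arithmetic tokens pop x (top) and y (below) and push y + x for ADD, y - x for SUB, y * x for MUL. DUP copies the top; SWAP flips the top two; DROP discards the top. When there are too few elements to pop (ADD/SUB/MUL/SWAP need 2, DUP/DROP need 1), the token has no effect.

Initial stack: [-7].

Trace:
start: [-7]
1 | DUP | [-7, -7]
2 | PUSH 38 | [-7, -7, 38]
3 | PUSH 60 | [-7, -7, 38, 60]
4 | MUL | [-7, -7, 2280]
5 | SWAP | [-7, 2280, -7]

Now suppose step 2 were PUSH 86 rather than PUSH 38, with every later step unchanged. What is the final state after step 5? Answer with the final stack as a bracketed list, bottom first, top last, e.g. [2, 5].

(re-executing from step 2 with the substitution; state before step 2: [-7, -7])
2 | PUSH 86 | [-7, -7, 86]
3 | PUSH 60 | [-7, -7, 86, 60]
4 | MUL | [-7, -7, 5160]
5 | SWAP | [-7, 5160, -7]

[-7, 5160, -7]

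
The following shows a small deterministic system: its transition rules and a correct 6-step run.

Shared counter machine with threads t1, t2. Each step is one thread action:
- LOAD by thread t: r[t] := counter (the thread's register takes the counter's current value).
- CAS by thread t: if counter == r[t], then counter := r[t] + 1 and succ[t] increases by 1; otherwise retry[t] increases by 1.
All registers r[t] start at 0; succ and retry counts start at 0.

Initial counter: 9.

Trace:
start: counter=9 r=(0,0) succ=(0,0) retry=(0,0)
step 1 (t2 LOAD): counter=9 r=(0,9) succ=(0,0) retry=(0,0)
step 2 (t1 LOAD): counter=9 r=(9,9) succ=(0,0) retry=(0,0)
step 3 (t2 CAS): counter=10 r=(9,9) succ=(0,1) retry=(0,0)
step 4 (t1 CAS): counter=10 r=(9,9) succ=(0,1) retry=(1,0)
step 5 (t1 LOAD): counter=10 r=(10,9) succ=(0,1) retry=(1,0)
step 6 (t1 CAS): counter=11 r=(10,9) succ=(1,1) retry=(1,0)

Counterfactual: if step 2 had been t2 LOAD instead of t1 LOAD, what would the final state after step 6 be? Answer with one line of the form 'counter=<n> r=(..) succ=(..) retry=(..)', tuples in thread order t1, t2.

counter=11 r=(10,9) succ=(1,1) retry=(1,0)

(re-executing from step 2 with the substitution; state before step 2: counter=9 r=(0,9) succ=(0,0) retry=(0,0))
step 2 (t2 LOAD): counter=9 r=(0,9) succ=(0,0) retry=(0,0)
step 3 (t2 CAS): counter=10 r=(0,9) succ=(0,1) retry=(0,0)
step 4 (t1 CAS): counter=10 r=(0,9) succ=(0,1) retry=(1,0)
step 5 (t1 LOAD): counter=10 r=(10,9) succ=(0,1) retry=(1,0)
step 6 (t1 CAS): counter=11 r=(10,9) succ=(1,1) retry=(1,0)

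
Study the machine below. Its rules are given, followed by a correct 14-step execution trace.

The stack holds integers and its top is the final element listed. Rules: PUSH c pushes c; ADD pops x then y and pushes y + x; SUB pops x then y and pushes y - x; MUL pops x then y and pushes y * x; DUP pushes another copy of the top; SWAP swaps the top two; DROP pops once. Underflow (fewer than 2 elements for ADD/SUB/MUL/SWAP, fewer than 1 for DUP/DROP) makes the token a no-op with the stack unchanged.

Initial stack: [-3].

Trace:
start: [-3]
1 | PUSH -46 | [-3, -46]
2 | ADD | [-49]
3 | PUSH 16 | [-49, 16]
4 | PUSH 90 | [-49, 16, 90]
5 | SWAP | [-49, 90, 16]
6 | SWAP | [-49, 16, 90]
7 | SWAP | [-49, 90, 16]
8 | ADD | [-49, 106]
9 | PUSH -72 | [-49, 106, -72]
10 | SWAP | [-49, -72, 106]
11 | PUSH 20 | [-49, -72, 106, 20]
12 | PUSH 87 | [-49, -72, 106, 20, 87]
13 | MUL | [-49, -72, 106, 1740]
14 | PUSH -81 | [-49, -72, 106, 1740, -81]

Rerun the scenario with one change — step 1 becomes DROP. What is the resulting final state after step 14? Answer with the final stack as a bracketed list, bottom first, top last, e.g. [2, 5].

(re-executing from step 1 with the substitution; state before step 1: [-3])
1 | DROP | []
2 | ADD | []
3 | PUSH 16 | [16]
4 | PUSH 90 | [16, 90]
5 | SWAP | [90, 16]
6 | SWAP | [16, 90]
7 | SWAP | [90, 16]
8 | ADD | [106]
9 | PUSH -72 | [106, -72]
10 | SWAP | [-72, 106]
11 | PUSH 20 | [-72, 106, 20]
12 | PUSH 87 | [-72, 106, 20, 87]
13 | MUL | [-72, 106, 1740]
14 | PUSH -81 | [-72, 106, 1740, -81]

[-72, 106, 1740, -81]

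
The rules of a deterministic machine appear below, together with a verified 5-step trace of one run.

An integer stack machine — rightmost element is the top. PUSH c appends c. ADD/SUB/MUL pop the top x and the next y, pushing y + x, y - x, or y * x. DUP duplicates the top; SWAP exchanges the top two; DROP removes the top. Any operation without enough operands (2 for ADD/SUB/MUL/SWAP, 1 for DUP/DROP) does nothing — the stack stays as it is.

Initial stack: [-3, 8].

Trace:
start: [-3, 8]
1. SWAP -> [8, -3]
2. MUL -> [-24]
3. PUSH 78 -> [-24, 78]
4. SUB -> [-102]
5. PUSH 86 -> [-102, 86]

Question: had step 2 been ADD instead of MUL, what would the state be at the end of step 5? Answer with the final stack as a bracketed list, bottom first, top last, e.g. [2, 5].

(re-executing from step 2 with the substitution; state before step 2: [8, -3])
2. ADD -> [5]
3. PUSH 78 -> [5, 78]
4. SUB -> [-73]
5. PUSH 86 -> [-73, 86]

[-73, 86]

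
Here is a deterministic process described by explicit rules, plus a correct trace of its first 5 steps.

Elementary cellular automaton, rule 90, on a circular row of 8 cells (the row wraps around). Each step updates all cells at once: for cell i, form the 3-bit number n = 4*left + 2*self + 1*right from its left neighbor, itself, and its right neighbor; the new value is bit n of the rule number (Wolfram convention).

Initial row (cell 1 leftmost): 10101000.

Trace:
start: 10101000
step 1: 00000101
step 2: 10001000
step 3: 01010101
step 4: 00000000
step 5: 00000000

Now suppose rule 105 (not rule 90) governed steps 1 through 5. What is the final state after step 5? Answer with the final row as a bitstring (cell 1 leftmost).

(re-executing steps 1..5 under rule 105; state before step 1: 10101000)
step 1: 01010010
step 2: 00100000
step 3: 10001111
step 4: 10101000
step 5: 01010010

01010010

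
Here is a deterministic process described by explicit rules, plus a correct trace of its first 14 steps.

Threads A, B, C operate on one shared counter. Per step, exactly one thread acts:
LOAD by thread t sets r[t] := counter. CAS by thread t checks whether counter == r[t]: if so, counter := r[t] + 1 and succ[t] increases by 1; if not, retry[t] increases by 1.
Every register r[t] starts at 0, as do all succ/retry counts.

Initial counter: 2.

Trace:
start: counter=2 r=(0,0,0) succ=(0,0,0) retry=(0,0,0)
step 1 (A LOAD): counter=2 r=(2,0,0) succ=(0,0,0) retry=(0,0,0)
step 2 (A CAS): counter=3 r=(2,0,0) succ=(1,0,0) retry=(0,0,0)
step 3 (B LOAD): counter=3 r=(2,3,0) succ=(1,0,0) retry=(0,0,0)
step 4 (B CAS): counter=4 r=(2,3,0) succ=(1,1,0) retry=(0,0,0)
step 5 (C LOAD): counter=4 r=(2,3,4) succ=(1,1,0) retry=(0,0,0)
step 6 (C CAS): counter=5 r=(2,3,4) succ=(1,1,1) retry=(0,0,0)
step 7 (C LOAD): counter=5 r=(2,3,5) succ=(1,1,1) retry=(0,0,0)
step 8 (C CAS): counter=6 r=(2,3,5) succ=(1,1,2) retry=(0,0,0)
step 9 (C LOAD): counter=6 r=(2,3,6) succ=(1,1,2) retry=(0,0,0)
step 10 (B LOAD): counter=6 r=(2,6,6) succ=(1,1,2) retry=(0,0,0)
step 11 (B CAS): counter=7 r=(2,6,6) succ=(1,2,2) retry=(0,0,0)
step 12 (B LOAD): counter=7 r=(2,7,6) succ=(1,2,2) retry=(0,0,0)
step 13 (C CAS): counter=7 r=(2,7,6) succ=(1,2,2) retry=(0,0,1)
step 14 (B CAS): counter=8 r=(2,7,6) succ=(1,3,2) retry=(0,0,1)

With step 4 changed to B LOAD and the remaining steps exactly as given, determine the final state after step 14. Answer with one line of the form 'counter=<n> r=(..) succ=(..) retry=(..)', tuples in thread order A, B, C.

counter=7 r=(2,6,5) succ=(1,2,2) retry=(0,0,1)

(re-executing from step 4 with the substitution; state before step 4: counter=3 r=(2,3,0) succ=(1,0,0) retry=(0,0,0))
step 4 (B LOAD): counter=3 r=(2,3,0) succ=(1,0,0) retry=(0,0,0)
step 5 (C LOAD): counter=3 r=(2,3,3) succ=(1,0,0) retry=(0,0,0)
step 6 (C CAS): counter=4 r=(2,3,3) succ=(1,0,1) retry=(0,0,0)
step 7 (C LOAD): counter=4 r=(2,3,4) succ=(1,0,1) retry=(0,0,0)
step 8 (C CAS): counter=5 r=(2,3,4) succ=(1,0,2) retry=(0,0,0)
step 9 (C LOAD): counter=5 r=(2,3,5) succ=(1,0,2) retry=(0,0,0)
step 10 (B LOAD): counter=5 r=(2,5,5) succ=(1,0,2) retry=(0,0,0)
step 11 (B CAS): counter=6 r=(2,5,5) succ=(1,1,2) retry=(0,0,0)
step 12 (B LOAD): counter=6 r=(2,6,5) succ=(1,1,2) retry=(0,0,0)
step 13 (C CAS): counter=6 r=(2,6,5) succ=(1,1,2) retry=(0,0,1)
step 14 (B CAS): counter=7 r=(2,6,5) succ=(1,2,2) retry=(0,0,1)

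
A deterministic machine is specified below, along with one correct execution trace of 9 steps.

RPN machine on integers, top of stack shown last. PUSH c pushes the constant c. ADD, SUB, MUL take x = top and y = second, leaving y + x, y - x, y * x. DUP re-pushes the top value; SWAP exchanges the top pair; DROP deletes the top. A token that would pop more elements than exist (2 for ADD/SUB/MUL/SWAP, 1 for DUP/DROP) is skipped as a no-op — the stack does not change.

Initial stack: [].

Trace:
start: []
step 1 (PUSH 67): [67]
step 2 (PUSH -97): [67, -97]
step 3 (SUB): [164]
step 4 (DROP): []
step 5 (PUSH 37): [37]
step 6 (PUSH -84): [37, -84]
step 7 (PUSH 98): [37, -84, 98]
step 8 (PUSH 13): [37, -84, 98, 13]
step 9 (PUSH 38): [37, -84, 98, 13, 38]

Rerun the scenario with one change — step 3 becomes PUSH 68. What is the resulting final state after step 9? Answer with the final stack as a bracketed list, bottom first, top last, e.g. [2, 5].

(re-executing from step 3 with the substitution; state before step 3: [67, -97])
step 3 (PUSH 68): [67, -97, 68]
step 4 (DROP): [67, -97]
step 5 (PUSH 37): [67, -97, 37]
step 6 (PUSH -84): [67, -97, 37, -84]
step 7 (PUSH 98): [67, -97, 37, -84, 98]
step 8 (PUSH 13): [67, -97, 37, -84, 98, 13]
step 9 (PUSH 38): [67, -97, 37, -84, 98, 13, 38]

[67, -97, 37, -84, 98, 13, 38]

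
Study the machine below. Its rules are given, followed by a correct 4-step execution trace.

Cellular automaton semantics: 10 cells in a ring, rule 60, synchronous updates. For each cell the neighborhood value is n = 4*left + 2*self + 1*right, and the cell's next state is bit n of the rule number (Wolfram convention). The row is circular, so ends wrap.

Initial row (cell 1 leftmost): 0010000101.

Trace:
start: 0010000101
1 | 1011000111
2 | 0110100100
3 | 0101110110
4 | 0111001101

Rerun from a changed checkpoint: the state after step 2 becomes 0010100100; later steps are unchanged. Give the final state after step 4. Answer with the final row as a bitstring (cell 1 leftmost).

state after step 2 := 0010100100
3 | 0011110110
4 | 0010001101

0010001101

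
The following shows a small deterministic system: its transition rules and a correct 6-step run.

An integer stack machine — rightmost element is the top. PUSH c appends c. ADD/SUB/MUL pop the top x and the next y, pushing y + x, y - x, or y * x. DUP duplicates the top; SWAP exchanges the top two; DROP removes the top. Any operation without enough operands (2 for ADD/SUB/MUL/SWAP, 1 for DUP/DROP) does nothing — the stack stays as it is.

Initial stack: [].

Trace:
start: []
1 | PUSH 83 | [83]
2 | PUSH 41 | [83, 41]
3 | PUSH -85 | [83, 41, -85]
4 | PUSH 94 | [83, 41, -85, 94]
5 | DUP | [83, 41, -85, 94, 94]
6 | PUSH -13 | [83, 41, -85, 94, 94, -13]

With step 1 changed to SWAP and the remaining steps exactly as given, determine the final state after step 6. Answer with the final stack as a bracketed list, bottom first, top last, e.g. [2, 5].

(re-executing from step 1 with the substitution; state before step 1: [])
1 | SWAP | []
2 | PUSH 41 | [41]
3 | PUSH -85 | [41, -85]
4 | PUSH 94 | [41, -85, 94]
5 | DUP | [41, -85, 94, 94]
6 | PUSH -13 | [41, -85, 94, 94, -13]

[41, -85, 94, 94, -13]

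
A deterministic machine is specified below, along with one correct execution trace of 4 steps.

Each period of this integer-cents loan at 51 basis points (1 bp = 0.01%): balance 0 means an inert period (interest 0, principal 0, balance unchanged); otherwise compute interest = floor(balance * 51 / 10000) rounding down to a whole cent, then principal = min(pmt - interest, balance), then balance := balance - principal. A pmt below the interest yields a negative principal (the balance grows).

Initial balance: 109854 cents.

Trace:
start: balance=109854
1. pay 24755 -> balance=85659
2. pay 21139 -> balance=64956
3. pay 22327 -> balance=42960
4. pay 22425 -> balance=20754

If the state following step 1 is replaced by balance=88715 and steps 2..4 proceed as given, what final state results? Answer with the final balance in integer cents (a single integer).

state after step 1 := balance=88715
2. pay 21139 -> balance=68028
3. pay 22327 -> balance=46047
4. pay 22425 -> balance=23856

23856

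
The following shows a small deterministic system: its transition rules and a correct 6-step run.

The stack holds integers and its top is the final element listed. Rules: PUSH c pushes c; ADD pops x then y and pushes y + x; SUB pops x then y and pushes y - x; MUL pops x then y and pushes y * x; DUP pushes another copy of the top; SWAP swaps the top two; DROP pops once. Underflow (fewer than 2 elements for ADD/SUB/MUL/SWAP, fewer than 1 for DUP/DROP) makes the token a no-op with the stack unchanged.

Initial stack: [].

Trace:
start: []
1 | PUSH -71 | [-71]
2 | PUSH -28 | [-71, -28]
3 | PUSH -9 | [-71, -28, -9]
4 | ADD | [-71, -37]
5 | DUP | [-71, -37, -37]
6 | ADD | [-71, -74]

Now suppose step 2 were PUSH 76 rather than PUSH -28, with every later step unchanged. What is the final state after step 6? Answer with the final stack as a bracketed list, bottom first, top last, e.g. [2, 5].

[-71, 134]

(re-executing from step 2 with the substitution; state before step 2: [-71])
2 | PUSH 76 | [-71, 76]
3 | PUSH -9 | [-71, 76, -9]
4 | ADD | [-71, 67]
5 | DUP | [-71, 67, 67]
6 | ADD | [-71, 134]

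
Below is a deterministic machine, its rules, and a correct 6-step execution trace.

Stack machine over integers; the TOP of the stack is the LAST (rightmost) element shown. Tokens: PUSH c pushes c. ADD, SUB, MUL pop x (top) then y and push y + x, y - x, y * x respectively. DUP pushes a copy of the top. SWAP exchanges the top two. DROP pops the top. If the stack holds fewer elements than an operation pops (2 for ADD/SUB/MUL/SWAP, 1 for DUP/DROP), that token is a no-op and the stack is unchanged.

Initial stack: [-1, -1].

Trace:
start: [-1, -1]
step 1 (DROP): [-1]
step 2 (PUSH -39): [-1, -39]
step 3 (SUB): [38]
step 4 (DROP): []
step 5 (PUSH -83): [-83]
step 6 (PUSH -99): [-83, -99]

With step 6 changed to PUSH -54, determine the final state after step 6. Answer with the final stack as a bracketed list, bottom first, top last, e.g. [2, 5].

(re-executing from step 6 with the substitution; state before step 6: [-83])
step 6 (PUSH -54): [-83, -54]

[-83, -54]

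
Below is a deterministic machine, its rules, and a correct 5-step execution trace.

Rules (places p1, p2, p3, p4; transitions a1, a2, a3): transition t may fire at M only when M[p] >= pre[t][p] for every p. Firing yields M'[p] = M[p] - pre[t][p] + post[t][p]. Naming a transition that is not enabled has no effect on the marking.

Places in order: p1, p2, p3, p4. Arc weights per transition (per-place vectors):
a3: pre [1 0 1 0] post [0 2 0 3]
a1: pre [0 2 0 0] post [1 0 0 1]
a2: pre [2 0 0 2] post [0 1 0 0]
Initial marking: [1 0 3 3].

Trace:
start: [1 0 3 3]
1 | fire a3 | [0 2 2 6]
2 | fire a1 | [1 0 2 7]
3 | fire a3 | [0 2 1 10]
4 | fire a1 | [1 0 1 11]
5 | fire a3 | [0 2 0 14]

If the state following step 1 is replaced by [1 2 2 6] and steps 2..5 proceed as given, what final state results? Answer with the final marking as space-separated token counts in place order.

state after step 1 := [1 2 2 6]
2 | fire a1 | [2 0 2 7]
3 | fire a3 | [1 2 1 10]
4 | fire a1 | [2 0 1 11]
5 | fire a3 | [1 2 0 14]

1 2 0 14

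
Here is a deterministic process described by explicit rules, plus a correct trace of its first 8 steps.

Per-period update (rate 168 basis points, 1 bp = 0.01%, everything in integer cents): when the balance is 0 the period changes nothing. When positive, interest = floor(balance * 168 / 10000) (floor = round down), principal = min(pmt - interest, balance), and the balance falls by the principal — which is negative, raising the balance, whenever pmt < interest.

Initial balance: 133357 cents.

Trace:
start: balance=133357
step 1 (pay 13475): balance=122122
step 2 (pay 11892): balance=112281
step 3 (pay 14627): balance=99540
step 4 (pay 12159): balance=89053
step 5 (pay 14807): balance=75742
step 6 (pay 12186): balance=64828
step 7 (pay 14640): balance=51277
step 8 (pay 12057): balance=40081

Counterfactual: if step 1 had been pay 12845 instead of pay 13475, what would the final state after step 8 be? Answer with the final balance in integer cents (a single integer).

40789

(re-executing from step 1 with the substitution; state before step 1: balance=133357)
step 1 (pay 12845): balance=122752
step 2 (pay 11892): balance=112922
step 3 (pay 14627): balance=100192
step 4 (pay 12159): balance=89716
step 5 (pay 14807): balance=76416
step 6 (pay 12186): balance=65513
step 7 (pay 14640): balance=51973
step 8 (pay 12057): balance=40789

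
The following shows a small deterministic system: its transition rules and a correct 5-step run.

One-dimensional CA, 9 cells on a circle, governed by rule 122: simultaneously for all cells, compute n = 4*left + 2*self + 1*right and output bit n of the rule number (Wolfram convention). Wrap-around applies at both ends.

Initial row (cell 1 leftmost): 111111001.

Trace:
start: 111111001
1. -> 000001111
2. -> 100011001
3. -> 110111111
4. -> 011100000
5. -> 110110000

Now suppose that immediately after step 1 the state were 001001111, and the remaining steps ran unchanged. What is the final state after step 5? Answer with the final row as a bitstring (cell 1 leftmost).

state after step 1 := 001001111
2. -> 110111001
3. -> 011101111
4. -> 110111001
5. -> 011101111

011101111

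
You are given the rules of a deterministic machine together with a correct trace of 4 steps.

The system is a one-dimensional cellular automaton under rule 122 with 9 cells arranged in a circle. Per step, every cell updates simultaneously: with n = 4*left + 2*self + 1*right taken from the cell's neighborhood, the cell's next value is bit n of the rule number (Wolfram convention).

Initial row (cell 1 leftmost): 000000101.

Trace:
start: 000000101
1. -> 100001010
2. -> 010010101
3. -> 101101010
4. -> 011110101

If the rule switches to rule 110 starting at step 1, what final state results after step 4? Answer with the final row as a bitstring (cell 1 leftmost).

(re-executing steps 1..4 under rule 110; state before step 1: 000000101)
1. -> 000001111
2. -> 000011001
3. -> 000111011
4. -> 001101111

001101111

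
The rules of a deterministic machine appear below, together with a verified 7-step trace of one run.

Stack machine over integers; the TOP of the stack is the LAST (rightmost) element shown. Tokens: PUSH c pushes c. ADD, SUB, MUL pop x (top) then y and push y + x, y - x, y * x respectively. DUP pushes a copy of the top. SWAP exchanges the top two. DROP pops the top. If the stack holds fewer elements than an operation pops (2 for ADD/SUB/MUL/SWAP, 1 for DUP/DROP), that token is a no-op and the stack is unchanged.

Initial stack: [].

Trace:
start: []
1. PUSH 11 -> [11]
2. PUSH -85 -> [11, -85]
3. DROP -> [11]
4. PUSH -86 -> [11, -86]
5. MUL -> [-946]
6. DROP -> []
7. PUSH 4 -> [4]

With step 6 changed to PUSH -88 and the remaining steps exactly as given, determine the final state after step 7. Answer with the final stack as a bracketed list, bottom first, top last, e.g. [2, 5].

[-946, -88, 4]

(re-executing from step 6 with the substitution; state before step 6: [-946])
6. PUSH -88 -> [-946, -88]
7. PUSH 4 -> [-946, -88, 4]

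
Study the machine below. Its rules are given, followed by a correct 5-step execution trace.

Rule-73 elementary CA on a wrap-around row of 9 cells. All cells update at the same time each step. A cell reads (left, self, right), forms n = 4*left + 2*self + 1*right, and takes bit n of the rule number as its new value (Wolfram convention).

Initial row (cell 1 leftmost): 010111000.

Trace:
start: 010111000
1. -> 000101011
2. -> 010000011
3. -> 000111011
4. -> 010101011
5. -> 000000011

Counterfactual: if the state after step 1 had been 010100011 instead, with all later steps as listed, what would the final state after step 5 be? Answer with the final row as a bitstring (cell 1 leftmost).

state after step 1 := 010100011
2. -> 000001011
3. -> 011100011
4. -> 010101011
5. -> 000000011

000000011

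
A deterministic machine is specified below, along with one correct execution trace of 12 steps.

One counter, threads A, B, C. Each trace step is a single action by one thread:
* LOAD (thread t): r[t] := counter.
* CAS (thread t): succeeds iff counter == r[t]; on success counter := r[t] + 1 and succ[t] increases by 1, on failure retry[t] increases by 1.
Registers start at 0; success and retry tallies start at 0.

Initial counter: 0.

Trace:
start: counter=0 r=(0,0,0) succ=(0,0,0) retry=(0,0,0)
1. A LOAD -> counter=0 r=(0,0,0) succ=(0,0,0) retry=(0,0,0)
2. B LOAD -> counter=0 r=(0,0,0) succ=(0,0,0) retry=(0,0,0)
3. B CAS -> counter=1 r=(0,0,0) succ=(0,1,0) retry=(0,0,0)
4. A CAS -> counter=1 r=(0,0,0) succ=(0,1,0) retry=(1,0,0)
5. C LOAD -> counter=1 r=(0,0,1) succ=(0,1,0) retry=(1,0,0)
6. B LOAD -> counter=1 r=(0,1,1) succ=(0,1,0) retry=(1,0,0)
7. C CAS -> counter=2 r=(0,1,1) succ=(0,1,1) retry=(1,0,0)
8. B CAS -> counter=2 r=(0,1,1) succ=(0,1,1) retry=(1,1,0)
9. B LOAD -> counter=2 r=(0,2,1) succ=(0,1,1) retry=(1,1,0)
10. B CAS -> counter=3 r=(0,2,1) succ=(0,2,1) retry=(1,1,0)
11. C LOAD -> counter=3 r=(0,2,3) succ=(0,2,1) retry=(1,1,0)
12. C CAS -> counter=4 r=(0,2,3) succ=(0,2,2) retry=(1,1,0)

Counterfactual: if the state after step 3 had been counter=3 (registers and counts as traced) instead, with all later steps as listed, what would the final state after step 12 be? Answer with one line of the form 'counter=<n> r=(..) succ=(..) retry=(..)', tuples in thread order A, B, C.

counter=6 r=(0,4,5) succ=(0,2,2) retry=(1,1,0)

state after step 3 := counter=3 r=(0,0,0) succ=(0,1,0) retry=(0,0,0)
4. A CAS -> counter=3 r=(0,0,0) succ=(0,1,0) retry=(1,0,0)
5. C LOAD -> counter=3 r=(0,0,3) succ=(0,1,0) retry=(1,0,0)
6. B LOAD -> counter=3 r=(0,3,3) succ=(0,1,0) retry=(1,0,0)
7. C CAS -> counter=4 r=(0,3,3) succ=(0,1,1) retry=(1,0,0)
8. B CAS -> counter=4 r=(0,3,3) succ=(0,1,1) retry=(1,1,0)
9. B LOAD -> counter=4 r=(0,4,3) succ=(0,1,1) retry=(1,1,0)
10. B CAS -> counter=5 r=(0,4,3) succ=(0,2,1) retry=(1,1,0)
11. C LOAD -> counter=5 r=(0,4,5) succ=(0,2,1) retry=(1,1,0)
12. C CAS -> counter=6 r=(0,4,5) succ=(0,2,2) retry=(1,1,0)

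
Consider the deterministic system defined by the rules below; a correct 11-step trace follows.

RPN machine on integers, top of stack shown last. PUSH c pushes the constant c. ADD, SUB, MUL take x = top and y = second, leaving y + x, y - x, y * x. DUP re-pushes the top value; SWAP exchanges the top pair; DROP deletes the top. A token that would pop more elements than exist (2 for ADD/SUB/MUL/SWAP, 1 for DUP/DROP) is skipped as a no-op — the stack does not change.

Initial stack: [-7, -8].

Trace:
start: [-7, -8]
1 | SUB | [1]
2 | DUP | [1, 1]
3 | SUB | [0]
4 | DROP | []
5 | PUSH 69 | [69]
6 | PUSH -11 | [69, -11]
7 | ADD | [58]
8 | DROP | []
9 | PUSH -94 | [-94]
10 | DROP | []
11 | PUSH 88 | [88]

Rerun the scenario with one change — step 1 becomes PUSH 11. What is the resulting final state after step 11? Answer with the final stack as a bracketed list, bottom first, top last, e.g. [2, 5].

[-7, -8, 88]

(re-executing from step 1 with the substitution; state before step 1: [-7, -8])
1 | PUSH 11 | [-7, -8, 11]
2 | DUP | [-7, -8, 11, 11]
3 | SUB | [-7, -8, 0]
4 | DROP | [-7, -8]
5 | PUSH 69 | [-7, -8, 69]
6 | PUSH -11 | [-7, -8, 69, -11]
7 | ADD | [-7, -8, 58]
8 | DROP | [-7, -8]
9 | PUSH -94 | [-7, -8, -94]
10 | DROP | [-7, -8]
11 | PUSH 88 | [-7, -8, 88]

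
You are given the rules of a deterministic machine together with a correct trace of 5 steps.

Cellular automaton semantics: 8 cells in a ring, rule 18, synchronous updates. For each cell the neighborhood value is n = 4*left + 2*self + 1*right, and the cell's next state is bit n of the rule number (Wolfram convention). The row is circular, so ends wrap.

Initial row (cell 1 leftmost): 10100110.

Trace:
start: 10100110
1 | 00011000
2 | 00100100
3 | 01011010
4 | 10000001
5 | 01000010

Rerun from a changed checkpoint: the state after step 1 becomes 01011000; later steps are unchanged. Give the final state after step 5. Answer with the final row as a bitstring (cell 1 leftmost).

state after step 1 := 01011000
2 | 10000100
3 | 01001011
4 | 00110000
5 | 01001000

01001000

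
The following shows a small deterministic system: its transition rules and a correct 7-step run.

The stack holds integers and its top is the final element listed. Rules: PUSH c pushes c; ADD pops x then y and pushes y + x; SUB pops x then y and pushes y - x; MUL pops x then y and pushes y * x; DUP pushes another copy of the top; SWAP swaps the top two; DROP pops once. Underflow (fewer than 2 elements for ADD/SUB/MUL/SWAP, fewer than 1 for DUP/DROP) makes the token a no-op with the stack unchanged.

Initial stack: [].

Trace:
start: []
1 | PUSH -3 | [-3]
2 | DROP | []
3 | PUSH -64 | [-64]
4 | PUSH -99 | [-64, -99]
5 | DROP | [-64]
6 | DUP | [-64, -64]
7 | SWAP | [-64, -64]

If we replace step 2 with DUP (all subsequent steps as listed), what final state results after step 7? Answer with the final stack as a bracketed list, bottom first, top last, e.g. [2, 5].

(re-executing from step 2 with the substitution; state before step 2: [-3])
2 | DUP | [-3, -3]
3 | PUSH -64 | [-3, -3, -64]
4 | PUSH -99 | [-3, -3, -64, -99]
5 | DROP | [-3, -3, -64]
6 | DUP | [-3, -3, -64, -64]
7 | SWAP | [-3, -3, -64, -64]

[-3, -3, -64, -64]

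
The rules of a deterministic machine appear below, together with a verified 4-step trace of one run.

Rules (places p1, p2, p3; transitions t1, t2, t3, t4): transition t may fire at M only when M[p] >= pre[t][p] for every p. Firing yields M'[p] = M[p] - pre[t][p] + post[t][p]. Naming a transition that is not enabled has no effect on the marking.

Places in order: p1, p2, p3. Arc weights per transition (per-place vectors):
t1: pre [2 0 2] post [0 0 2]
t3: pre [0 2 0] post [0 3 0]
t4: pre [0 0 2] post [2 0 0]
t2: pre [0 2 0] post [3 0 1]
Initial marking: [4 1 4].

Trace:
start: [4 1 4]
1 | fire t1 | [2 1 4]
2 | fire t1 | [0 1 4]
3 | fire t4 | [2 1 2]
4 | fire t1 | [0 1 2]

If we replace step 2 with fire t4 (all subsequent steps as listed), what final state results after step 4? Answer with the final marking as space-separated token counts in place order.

(re-executing from step 2 with the substitution; state before step 2: [2 1 4])
2 | fire t4 | [4 1 2]
3 | fire t4 | [6 1 0]
4 | fire t1 | [6 1 0]

6 1 0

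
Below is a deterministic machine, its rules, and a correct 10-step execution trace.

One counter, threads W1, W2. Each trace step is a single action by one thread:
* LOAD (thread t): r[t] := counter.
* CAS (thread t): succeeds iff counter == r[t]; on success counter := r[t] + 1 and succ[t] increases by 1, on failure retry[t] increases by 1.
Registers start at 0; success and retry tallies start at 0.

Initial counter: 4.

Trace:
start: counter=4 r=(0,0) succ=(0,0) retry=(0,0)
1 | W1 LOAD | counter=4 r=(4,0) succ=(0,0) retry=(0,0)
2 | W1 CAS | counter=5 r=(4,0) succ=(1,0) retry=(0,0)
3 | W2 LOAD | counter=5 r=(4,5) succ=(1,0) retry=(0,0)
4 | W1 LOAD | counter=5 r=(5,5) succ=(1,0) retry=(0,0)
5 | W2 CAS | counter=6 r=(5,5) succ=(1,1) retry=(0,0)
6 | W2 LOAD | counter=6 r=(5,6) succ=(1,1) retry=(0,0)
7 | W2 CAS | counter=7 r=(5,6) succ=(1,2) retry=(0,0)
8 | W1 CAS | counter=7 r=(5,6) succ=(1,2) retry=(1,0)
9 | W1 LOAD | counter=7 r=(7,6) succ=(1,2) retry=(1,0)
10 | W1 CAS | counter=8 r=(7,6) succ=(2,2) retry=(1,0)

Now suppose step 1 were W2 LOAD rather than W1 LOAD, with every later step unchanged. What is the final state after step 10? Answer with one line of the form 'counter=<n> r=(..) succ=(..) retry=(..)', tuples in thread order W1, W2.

counter=7 r=(6,5) succ=(1,2) retry=(2,0)

(re-executing from step 1 with the substitution; state before step 1: counter=4 r=(0,0) succ=(0,0) retry=(0,0))
1 | W2 LOAD | counter=4 r=(0,4) succ=(0,0) retry=(0,0)
2 | W1 CAS | counter=4 r=(0,4) succ=(0,0) retry=(1,0)
3 | W2 LOAD | counter=4 r=(0,4) succ=(0,0) retry=(1,0)
4 | W1 LOAD | counter=4 r=(4,4) succ=(0,0) retry=(1,0)
5 | W2 CAS | counter=5 r=(4,4) succ=(0,1) retry=(1,0)
6 | W2 LOAD | counter=5 r=(4,5) succ=(0,1) retry=(1,0)
7 | W2 CAS | counter=6 r=(4,5) succ=(0,2) retry=(1,0)
8 | W1 CAS | counter=6 r=(4,5) succ=(0,2) retry=(2,0)
9 | W1 LOAD | counter=6 r=(6,5) succ=(0,2) retry=(2,0)
10 | W1 CAS | counter=7 r=(6,5) succ=(1,2) retry=(2,0)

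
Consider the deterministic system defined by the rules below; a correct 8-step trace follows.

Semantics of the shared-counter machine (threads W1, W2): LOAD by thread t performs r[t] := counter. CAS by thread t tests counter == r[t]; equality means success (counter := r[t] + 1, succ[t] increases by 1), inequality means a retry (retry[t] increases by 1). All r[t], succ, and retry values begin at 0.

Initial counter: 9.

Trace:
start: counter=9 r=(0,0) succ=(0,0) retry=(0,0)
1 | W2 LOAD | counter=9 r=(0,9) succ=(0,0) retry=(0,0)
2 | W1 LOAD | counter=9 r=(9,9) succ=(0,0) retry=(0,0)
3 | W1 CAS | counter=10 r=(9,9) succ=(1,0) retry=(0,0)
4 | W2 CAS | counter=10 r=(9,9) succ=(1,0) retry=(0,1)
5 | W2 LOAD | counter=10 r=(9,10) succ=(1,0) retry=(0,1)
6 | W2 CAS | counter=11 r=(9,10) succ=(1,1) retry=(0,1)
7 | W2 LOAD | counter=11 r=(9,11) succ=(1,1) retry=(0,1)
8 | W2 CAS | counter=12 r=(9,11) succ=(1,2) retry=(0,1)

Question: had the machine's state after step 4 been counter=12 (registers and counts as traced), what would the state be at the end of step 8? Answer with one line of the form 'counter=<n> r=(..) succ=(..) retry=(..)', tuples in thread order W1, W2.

state after step 4 := counter=12 r=(9,9) succ=(1,0) retry=(0,1)
5 | W2 LOAD | counter=12 r=(9,12) succ=(1,0) retry=(0,1)
6 | W2 CAS | counter=13 r=(9,12) succ=(1,1) retry=(0,1)
7 | W2 LOAD | counter=13 r=(9,13) succ=(1,1) retry=(0,1)
8 | W2 CAS | counter=14 r=(9,13) succ=(1,2) retry=(0,1)

counter=14 r=(9,13) succ=(1,2) retry=(0,1)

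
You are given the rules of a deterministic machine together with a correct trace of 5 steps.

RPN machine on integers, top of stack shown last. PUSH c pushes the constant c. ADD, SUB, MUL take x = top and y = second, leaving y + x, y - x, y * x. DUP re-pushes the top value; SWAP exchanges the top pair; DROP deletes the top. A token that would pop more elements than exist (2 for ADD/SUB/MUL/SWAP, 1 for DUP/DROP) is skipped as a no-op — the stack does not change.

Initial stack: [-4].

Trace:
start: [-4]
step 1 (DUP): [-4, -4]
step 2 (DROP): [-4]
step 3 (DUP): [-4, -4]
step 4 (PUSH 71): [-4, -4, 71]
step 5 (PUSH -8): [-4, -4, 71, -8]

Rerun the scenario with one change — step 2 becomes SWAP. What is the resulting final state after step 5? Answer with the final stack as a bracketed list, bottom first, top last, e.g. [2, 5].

[-4, -4, -4, 71, -8]

(re-executing from step 2 with the substitution; state before step 2: [-4, -4])
step 2 (SWAP): [-4, -4]
step 3 (DUP): [-4, -4, -4]
step 4 (PUSH 71): [-4, -4, -4, 71]
step 5 (PUSH -8): [-4, -4, -4, 71, -8]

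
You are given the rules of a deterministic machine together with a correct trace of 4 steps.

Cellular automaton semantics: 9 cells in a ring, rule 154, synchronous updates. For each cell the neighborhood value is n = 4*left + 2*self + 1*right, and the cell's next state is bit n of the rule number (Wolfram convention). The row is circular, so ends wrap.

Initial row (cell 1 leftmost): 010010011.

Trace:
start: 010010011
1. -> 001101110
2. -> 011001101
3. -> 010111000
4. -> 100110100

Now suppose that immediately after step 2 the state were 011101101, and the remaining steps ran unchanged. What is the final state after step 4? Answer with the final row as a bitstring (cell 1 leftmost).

state after step 2 := 011101101
3. -> 011001000
4. -> 110110100

110110100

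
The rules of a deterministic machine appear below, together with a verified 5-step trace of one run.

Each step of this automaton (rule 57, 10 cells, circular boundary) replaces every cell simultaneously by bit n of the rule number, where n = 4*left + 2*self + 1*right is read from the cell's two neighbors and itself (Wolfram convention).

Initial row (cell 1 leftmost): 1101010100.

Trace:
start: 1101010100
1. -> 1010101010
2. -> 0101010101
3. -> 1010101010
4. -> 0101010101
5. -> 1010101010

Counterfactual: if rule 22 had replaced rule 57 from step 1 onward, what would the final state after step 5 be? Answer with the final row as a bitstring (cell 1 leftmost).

1111111001

(re-executing steps 1..5 under rule 22; state before step 1: 1101010100)
1. -> 0001010111
2. -> 1011010000
3. -> 1000011001
4. -> 0100100110
5. -> 1111111001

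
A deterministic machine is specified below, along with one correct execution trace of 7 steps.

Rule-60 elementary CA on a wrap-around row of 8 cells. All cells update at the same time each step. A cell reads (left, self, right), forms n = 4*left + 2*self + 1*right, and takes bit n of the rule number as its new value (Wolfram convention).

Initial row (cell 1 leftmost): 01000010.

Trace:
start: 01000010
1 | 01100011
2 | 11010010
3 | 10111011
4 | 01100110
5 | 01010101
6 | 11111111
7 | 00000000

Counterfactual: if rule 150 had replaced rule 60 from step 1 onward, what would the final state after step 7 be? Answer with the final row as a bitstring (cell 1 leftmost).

10000001

(re-executing steps 1..7 under rule 150; state before step 1: 01000010)
1 | 11100111
2 | 11011011
3 | 10000001
4 | 01000010
5 | 11100111
6 | 11011011
7 | 10000001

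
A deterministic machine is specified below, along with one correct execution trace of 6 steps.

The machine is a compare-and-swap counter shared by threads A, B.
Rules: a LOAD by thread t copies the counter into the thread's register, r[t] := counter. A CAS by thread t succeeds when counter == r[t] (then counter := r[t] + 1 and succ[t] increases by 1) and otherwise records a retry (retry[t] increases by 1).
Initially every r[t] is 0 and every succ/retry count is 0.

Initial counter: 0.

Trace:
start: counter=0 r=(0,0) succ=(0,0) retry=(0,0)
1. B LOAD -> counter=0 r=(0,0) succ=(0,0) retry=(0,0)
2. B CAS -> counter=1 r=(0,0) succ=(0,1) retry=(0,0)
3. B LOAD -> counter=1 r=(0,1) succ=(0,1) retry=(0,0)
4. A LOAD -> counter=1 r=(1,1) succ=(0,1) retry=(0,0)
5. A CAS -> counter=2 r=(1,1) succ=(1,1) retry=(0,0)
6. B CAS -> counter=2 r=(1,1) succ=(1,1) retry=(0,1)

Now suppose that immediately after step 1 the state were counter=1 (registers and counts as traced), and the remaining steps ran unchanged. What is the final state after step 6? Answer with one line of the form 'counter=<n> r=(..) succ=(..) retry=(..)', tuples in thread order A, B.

counter=2 r=(1,1) succ=(1,0) retry=(0,2)

state after step 1 := counter=1 r=(0,0) succ=(0,0) retry=(0,0)
2. B CAS -> counter=1 r=(0,0) succ=(0,0) retry=(0,1)
3. B LOAD -> counter=1 r=(0,1) succ=(0,0) retry=(0,1)
4. A LOAD -> counter=1 r=(1,1) succ=(0,0) retry=(0,1)
5. A CAS -> counter=2 r=(1,1) succ=(1,0) retry=(0,1)
6. B CAS -> counter=2 r=(1,1) succ=(1,0) retry=(0,2)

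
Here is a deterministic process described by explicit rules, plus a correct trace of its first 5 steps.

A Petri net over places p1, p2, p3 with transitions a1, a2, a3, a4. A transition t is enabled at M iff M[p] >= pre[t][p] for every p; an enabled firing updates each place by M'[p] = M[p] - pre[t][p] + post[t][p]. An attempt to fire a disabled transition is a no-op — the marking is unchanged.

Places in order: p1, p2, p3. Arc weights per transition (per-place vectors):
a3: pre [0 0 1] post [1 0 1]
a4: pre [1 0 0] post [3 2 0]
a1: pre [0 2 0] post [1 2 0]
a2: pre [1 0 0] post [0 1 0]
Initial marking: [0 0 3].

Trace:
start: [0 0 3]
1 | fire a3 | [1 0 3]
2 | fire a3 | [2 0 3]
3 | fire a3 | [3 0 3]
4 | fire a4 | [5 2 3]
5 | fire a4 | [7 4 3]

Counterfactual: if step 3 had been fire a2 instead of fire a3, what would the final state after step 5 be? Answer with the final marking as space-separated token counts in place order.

5 5 3

(re-executing from step 3 with the substitution; state before step 3: [2 0 3])
3 | fire a2 | [1 1 3]
4 | fire a4 | [3 3 3]
5 | fire a4 | [5 5 3]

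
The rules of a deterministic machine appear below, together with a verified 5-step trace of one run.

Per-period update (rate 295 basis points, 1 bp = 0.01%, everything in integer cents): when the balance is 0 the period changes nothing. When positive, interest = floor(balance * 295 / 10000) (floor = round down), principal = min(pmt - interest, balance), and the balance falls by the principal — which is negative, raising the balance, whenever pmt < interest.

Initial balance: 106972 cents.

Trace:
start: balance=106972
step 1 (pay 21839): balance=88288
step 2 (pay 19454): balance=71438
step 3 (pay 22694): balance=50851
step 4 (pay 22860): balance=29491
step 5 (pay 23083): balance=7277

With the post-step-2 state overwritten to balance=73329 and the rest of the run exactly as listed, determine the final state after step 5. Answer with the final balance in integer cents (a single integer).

state after step 2 := balance=73329
step 3 (pay 22694): balance=52798
step 4 (pay 22860): balance=31495
step 5 (pay 23083): balance=9341

9341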